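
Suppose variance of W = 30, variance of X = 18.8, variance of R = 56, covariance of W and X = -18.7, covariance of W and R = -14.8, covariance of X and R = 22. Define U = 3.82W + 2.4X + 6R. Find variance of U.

variance of U = a²·variance of W + b²·variance of X + c²·variance of R + 2ab·covariance of W and X + 2ac·covariance of W and R + 2bc·covariance of X and R, with a = 3.82, b = 2.4, c = 6.
= 437.772 + 108.288 + 2016 + (-342.8832) + (-678.432) + 633.6
= 2174.3448.

variance of U = 2174.3448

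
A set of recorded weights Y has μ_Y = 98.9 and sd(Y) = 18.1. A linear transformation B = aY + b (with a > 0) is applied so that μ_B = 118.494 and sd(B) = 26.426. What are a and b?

a = 1.46, b = -25.9

sd(B) = a·sd(Y) (a > 0), so a = 26.426/18.1 = 1.46.
μ_B = a·μ_Y + b, so b = 118.494 − 1.46·98.9 = -25.9.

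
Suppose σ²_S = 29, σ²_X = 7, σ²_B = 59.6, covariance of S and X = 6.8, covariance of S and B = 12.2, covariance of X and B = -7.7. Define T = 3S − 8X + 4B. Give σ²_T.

σ²_T = 2121.8

σ²_T = a²·σ²_S + b²·σ²_X + c²·σ²_B + 2ab·covariance of S and X + 2ac·covariance of S and B + 2bc·covariance of X and B, with a = 3, b = -8, c = 4.
= 261 + 448 + 953.6 + (-326.4) + 292.8 + 492.8
= 2121.8.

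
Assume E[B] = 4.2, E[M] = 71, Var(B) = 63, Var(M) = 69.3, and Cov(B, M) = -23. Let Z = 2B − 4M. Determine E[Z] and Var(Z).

E[Z] = -275.6, Var(Z) = 1728.8

E[Z] = 2·E[B] + (-4)·E[M] = 2·4.2 + (-4)·71 = -275.6.
Var(Z) = a²·Var(B) + b²·Var(M) + 2ab·Cov(B, M) with a = 2, b = -4.
= 2²·63 + (-4)²·69.3 + 2·2·(-4)·(-23)
= 252 + 1108.8 + 368 = 1728.8.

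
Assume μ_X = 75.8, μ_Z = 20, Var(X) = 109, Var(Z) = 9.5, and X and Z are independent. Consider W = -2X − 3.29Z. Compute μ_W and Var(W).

μ_W = -217.4, Var(W) = 538.82895

μ_W = (-2)·μ_X + (-3.29)·μ_Z = (-2)·75.8 + (-3.29)·20 = -217.4.
Var(W) = a²·Var(X) + b²·Var(Z) + 2ab·Cov[X, Z] with a = -2, b = -3.29.
Independence gives Cov[X, Z] = 0.
= (-2)²·109 + (-3.29)²·9.5 + 2·(-2)·(-3.29)·0
= 436 + 102.82895 + 0 = 538.82895.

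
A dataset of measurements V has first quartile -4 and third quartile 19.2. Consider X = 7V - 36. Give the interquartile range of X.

IQR of V = Q3 − Q1 = 19.2 − (-4) = 23.2.
Under X = aV + b, IQR(X) = |a|·IQR(V) = |7|·23.2 = 162.4 (shifts cancel; spread scales by |a|).

IQR(X) = 162.4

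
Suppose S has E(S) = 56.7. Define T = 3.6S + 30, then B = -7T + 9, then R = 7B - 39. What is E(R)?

E(R) = -11447.88

E(T) = 3.6·56.7 + 30 = 234.12.
E(B) = (-7)·234.12 + 9 = -1629.84.
E(R) = 7·(-1629.84) + (-39) = -11447.88.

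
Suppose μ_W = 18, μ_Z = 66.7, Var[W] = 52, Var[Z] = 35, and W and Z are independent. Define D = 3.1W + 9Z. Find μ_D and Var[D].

μ_D = 3.1·μ_W + 9·μ_Z = 3.1·18 + 9·66.7 = 656.1.
Var[D] = a²·Var[W] + b²·Var[Z] + 2ab·Cov[W, Z] with a = 3.1, b = 9.
Independence gives Cov[W, Z] = 0.
= 3.1²·52 + 9²·35 + 2·3.1·9·0
= 499.72 + 2835 + 0 = 3334.72.

μ_D = 656.1, Var[D] = 3334.72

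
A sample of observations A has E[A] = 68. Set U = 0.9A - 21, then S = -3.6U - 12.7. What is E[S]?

E[S] = -157.42

E[U] = 0.9·68 + (-21) = 40.2.
E[S] = (-3.6)·40.2 + (-12.7) = -157.42.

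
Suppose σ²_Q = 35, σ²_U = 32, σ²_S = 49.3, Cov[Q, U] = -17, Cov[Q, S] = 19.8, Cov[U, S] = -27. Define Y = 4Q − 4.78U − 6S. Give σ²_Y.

σ²_Y = a²·σ²_Q + b²·σ²_U + c²·σ²_S + 2ab·Cov[Q, U] + 2ac·Cov[Q, S] + 2bc·Cov[U, S], with a = 4, b = -4.78, c = -6.
= 560 + 731.1488 + 1774.8 + 650.08 + (-950.4) + (-1548.72)
= 1216.9088.

σ²_Y = 1216.9088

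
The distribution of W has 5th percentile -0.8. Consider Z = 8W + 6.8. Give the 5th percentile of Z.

5th percentile of Z = 0.4

Since a = 8 > 0 the transformation is increasing, so the 5th percentile of Z = a·(P_{5} of W) + b = 8·(-0.8) + 6.8 = 0.4.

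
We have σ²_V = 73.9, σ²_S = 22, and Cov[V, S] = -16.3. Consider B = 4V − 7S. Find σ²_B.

σ²_B = 3173.2

σ²_B = a²·σ²_V + b²·σ²_S + 2ab·Cov[V, S] with a = 4, b = -7.
= 4²·73.9 + (-7)²·22 + 2·4·(-7)·(-16.3)
= 1182.4 + 1078 + 912.8 = 3173.2.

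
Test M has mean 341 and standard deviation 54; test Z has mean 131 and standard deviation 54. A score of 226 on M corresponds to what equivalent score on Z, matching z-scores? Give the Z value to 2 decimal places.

Z = 16.00

z = (226 − 341)/54 ≈ -2.1296.
Z = 131 + z·54 = 131 + (226 − 341)·54/54 = 16.00.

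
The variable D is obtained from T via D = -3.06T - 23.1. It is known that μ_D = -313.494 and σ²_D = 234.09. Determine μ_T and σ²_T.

From D = -3.06T - 23.1: μ_D = a·μ_T + b, so μ_T = (μ_D − b)/a = (-313.494 − (-23.1))/(-3.06) = 94.9.
σ²_D = a²·σ²_T, so σ²_T = 234.09/(-3.06)² = 25.

μ_T = 94.9, σ²_T = 25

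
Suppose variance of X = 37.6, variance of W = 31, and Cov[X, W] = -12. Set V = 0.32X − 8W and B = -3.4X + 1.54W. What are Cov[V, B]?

By bilinearity, Cov[V, B] = ac·variance of X + bd·variance of W + (ad+bc)·Cov[X, W], with a=0.32, b=-8, c=-3.4, d=1.54.
ac·variance of X = 0.32·(-3.4)·37.6 = -40.9088
bd·variance of W = (-8)·1.54·31 = -381.92
(ad+bc)·Cov[X, W] = (27.6928)·(-12) = -332.3136
Cov[V, B] = -40.9088 + (-381.92) + (-332.3136) = -755.1424.

Cov[V, B] = -755.1424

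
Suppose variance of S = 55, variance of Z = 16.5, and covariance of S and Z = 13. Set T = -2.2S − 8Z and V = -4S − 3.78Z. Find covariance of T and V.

By bilinearity, covariance of T and V = ac·variance of S + bd·variance of Z + (ad+bc)·covariance of S and Z, with a=-2.2, b=-8, c=-4, d=-3.78.
ac·variance of S = (-2.2)·(-4)·55 = 484
bd·variance of Z = (-8)·(-3.78)·16.5 = 498.96
(ad+bc)·covariance of S and Z = (40.316)·13 = 524.108
covariance of T and V = 484 + 498.96 + 524.108 = 1507.068.

covariance of T and V = 1507.068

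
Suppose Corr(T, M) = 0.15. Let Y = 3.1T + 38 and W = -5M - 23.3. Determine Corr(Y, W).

Linear rescalings preserve |correlation|; the slopes 3.1 and -5 have opposite signs, so the correlation flips sign: Corr(Y, W) = −Corr(T, M) = -0.15.

Corr(Y, W) = -0.15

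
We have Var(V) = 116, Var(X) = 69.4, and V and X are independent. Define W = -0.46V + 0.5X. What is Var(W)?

Var(W) = 41.8956

Var(W) = a²·Var(V) + b²·Var(X) + 2ab·covariance of V and X with a = -0.46, b = 0.5.
Independence gives covariance of V and X = 0.
= (-0.46)²·116 + 0.5²·69.4 + 2·(-0.46)·0.5·0
= 24.5456 + 17.35 + 0 = 41.8956.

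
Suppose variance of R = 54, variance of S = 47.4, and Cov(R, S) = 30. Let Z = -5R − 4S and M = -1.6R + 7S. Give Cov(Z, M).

By bilinearity, Cov(Z, M) = ac·variance of R + bd·variance of S + (ad+bc)·Cov(R, S), with a=-5, b=-4, c=-1.6, d=7.
ac·variance of R = (-5)·(-1.6)·54 = 432
bd·variance of S = (-4)·7·47.4 = -1327.2
(ad+bc)·Cov(R, S) = (-28.6)·30 = -858
Cov(Z, M) = 432 + (-1327.2) + (-858) = -1753.2.

Cov(Z, M) = -1753.2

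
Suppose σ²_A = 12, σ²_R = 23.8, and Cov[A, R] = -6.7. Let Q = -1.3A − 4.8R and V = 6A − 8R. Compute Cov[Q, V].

By bilinearity, Cov[Q, V] = ac·σ²_A + bd·σ²_R + (ad+bc)·Cov[A, R], with a=-1.3, b=-4.8, c=6, d=-8.
ac·σ²_A = (-1.3)·6·12 = -93.6
bd·σ²_R = (-4.8)·(-8)·23.8 = 913.92
(ad+bc)·Cov[A, R] = (-18.4)·(-6.7) = 123.28
Cov[Q, V] = -93.6 + 913.92 + 123.28 = 943.6.

Cov[Q, V] = 943.6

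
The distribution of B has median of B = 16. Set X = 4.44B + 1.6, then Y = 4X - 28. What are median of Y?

median of X = 4.44·16 + 1.6 = 72.64.
median of Y = 4·72.64 + (-28) = 262.56.

median of Y = 262.56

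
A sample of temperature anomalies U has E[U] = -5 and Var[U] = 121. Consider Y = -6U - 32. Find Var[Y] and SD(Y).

Y = -6U - 32 is linear with a = -6, b = -32.
Var[Y] = a²·Var[U] = (-6)²·121 = 4356 (the additive constant -32 does not affect variance).
SD(U) = √121 = 11.
SD(Y) = |a|·SD(U) = |-6|·11 = 66.

Var[Y] = 4356, SD(Y) = 66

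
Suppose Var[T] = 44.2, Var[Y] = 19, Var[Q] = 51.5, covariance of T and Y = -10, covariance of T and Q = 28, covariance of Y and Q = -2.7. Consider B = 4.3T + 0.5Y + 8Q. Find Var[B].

Var[B] = a²·Var[T] + b²·Var[Y] + c²·Var[Q] + 2ab·covariance of T and Y + 2ac·covariance of T and Q + 2bc·covariance of Y and Q, with a = 4.3, b = 0.5, c = 8.
= 817.258 + 4.75 + 3296 + (-43) + 1926.4 + (-21.6)
= 5979.808.

Var[B] = 5979.808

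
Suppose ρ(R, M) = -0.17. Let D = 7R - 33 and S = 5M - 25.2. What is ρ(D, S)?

ρ(D, S) = -0.17

Linear rescalings preserve correlation up to sign; here the slopes 7 and 5 have the same sign, so ρ(D, S) = ρ(R, M) = -0.17.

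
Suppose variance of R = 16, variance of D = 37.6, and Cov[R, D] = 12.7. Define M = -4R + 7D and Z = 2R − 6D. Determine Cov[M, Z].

Cov[M, Z] = -1224.6

By bilinearity, Cov[M, Z] = ac·variance of R + bd·variance of D + (ad+bc)·Cov[R, D], with a=-4, b=7, c=2, d=-6.
ac·variance of R = (-4)·2·16 = -128
bd·variance of D = 7·(-6)·37.6 = -1579.2
(ad+bc)·Cov[R, D] = (38)·12.7 = 482.6
Cov[M, Z] = -128 + (-1579.2) + 482.6 = -1224.6.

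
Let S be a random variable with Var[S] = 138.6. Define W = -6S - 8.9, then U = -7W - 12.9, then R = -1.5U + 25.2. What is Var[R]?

Var[R] = 550103.4

Var[W] = (-6)²·138.6 = 4989.6.
Var[U] = (-7)²·4989.6 = 244490.4.
Var[R] = (-1.5)²·244490.4 = 550103.4.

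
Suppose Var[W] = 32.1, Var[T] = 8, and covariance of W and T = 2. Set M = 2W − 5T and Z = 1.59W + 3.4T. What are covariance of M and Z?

covariance of M and Z = -36.222

By bilinearity, covariance of M and Z = ac·Var[W] + bd·Var[T] + (ad+bc)·covariance of W and T, with a=2, b=-5, c=1.59, d=3.4.
ac·Var[W] = 2·1.59·32.1 = 102.078
bd·Var[T] = (-5)·3.4·8 = -136
(ad+bc)·covariance of W and T = (-1.15)·2 = -2.3
covariance of M and Z = 102.078 + (-136) + (-2.3) = -36.222.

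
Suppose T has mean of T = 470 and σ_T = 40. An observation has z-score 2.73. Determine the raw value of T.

T = 579.2

T = mean of T + z·σ_T = 470 + 2.73·40 = 579.2.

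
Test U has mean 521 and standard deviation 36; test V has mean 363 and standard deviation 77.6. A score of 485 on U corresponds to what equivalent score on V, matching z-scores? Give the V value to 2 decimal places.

V = 285.40

z = (485 − 521)/36 = -1.
V = 363 + z·77.6 = 363 + (485 − 521)·77.6/36 = 285.40.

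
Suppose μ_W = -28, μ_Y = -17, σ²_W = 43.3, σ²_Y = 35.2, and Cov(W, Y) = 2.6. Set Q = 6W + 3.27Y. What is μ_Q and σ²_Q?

μ_Q = 6·μ_W + 3.27·μ_Y = 6·(-28) + 3.27·(-17) = -223.59.
σ²_Q = a²·σ²_W + b²·σ²_Y + 2ab·Cov(W, Y) with a = 6, b = 3.27.
= 6²·43.3 + 3.27²·35.2 + 2·6·3.27·2.6
= 1558.8 + 376.39008 + 102.024 = 2037.21408.

μ_Q = -223.59, σ²_Q = 2037.21408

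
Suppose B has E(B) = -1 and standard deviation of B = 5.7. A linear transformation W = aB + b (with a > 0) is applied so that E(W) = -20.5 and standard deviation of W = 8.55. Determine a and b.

standard deviation of W = a·standard deviation of B (a > 0), so a = 8.55/5.7 = 1.5.
E(W) = a·E(B) + b, so b = -20.5 − 1.5·(-1) = -19.

a = 1.5, b = -19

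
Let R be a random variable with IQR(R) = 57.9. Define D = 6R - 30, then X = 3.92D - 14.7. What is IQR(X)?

IQR(D) = |6|·57.9 = 347.4.
IQR(X) = |3.92|·347.4 = 1361.808.

IQR(X) = 1361.808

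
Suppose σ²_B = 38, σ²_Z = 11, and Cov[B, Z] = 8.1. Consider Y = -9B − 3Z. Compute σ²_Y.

σ²_Y = a²·σ²_B + b²·σ²_Z + 2ab·Cov[B, Z] with a = -9, b = -3.
= (-9)²·38 + (-3)²·11 + 2·(-9)·(-3)·8.1
= 3078 + 99 + 437.4 = 3614.4.

σ²_Y = 3614.4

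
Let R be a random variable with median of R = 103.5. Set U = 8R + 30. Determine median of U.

median of U = 858

A linear map preserves order up to sign, so median of U = a·median of R + b = 8·103.5 + 30 = 858.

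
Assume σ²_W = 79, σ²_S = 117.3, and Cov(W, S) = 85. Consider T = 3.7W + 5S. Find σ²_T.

σ²_T = 7159.01

σ²_T = a²·σ²_W + b²·σ²_S + 2ab·Cov(W, S) with a = 3.7, b = 5.
= 3.7²·79 + 5²·117.3 + 2·3.7·5·85
= 1081.51 + 2932.5 + 3145 = 7159.01.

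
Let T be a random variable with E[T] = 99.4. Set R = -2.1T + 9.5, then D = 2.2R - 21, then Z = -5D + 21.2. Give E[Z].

E[Z] = 2317.84

E[R] = (-2.1)·99.4 + 9.5 = -199.24.
E[D] = 2.2·(-199.24) + (-21) = -459.328.
E[Z] = (-5)·(-459.328) + 21.2 = 2317.84.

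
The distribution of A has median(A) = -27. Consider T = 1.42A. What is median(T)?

median(T) = -38.34

A linear map preserves order up to sign, so median(T) = a·median(A) + b = 1.42·(-27) = -38.34.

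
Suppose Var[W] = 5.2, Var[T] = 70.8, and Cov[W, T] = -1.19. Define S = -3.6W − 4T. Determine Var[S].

Var[S] = 1165.92

Var[S] = a²·Var[W] + b²·Var[T] + 2ab·Cov[W, T] with a = -3.6, b = -4.
= (-3.6)²·5.2 + (-4)²·70.8 + 2·(-3.6)·(-4)·(-1.19)
= 67.392 + 1132.8 + (-34.272) = 1165.92.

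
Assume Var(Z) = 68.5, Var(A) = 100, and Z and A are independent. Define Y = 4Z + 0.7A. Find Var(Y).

Var(Y) = 1145

Var(Y) = a²·Var(Z) + b²·Var(A) + 2ab·covariance of Z and A with a = 4, b = 0.7.
Independence gives covariance of Z and A = 0.
= 4²·68.5 + 0.7²·100 + 2·4·0.7·0
= 1096 + 49 + 0 = 1145.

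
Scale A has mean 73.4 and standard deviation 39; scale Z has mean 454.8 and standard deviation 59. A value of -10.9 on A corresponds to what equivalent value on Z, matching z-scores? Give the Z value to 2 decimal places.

Z = 327.27

z = (-10.9 − 73.4)/39 ≈ -2.1615.
Z = 454.8 + z·59 = 454.8 + (-10.9 − 73.4)·59/39 ≈ 327.27.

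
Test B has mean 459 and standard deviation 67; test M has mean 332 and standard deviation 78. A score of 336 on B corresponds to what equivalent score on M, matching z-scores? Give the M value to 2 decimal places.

z = (336 − 459)/67 ≈ -1.8358.
M = 332 + z·78 = 332 + (336 − 459)·78/67 ≈ 188.81.

M = 188.81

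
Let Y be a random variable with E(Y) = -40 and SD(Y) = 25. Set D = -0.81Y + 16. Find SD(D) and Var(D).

SD(D) = 20.25, Var(D) = 410.0625

D = -0.81Y + 16 is linear with a = -0.81, b = 16.
SD(D) = |a|·SD(Y) = |-0.81|·25 = 20.25.
Var(Y) = 25² = 625.
Var(D) = a²·Var(Y) = (-0.81)²·625 = 410.0625 (the additive constant 16 does not affect variance).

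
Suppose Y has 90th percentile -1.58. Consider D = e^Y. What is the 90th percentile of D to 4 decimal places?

90th percentile of D = 0.206

e^Y is increasing, so P_{90}(D) = g(P_{90}(Y)) ≈ 0.206.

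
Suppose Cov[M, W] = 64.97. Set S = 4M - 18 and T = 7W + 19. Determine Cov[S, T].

Cov[S, T] = a·c·Cov[M, W] = 4·7·64.97 = 1819.16. Additive constants drop out.

Cov[S, T] = 1819.16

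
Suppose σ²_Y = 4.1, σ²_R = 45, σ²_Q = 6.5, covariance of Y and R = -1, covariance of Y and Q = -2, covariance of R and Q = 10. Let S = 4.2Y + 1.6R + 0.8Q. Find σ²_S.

σ²_S = a²·σ²_Y + b²·σ²_R + c²·σ²_Q + 2ab·covariance of Y and R + 2ac·covariance of Y and Q + 2bc·covariance of R and Q, with a = 4.2, b = 1.6, c = 0.8.
= 72.324 + 115.2 + 4.16 + (-13.44) + (-13.44) + 25.6
= 190.404.

σ²_S = 190.404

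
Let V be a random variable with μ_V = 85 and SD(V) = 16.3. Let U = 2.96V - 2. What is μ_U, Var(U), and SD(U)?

U = 2.96V - 2 is linear with a = 2.96, b = -2.
μ_U = a·μ_V + b = 2.96·85 + (-2) = 249.6.
Var(V) = 16.3² = 265.69.
Var(U) = a²·Var(V) = 2.96²·265.69 = 2327.869504 (the additive constant -2 does not affect variance).
SD(U) = |a|·SD(V) = |2.96|·16.3 = 48.248.

μ_U = 249.6, Var(U) = 2327.869504, SD(U) = 48.248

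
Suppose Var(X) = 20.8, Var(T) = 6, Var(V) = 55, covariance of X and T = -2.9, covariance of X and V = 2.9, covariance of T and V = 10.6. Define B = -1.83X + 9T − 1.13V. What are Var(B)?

Var(B) = a²·Var(X) + b²·Var(T) + c²·Var(V) + 2ab·covariance of X and T + 2ac·covariance of X and V + 2bc·covariance of T and V, with a = -1.83, b = 9, c = -1.13.
= 69.65712 + 486 + 70.2295 + 95.526 + 11.99382 + (-215.604)
= 517.80244.

Var(B) = 517.80244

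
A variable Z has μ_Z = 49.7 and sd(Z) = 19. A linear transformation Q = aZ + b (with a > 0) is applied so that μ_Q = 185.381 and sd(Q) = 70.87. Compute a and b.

a = 3.73, b = 0

sd(Q) = a·sd(Z) (a > 0), so a = 70.87/19 = 3.73.
μ_Q = a·μ_Z + b, so b = 185.381 − 3.73·49.7 = 0.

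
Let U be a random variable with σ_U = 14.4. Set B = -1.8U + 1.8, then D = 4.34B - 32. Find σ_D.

σ_B = |-1.8|·14.4 = 25.92.
σ_D = |4.34|·25.92 = 112.4928.

σ_D = 112.4928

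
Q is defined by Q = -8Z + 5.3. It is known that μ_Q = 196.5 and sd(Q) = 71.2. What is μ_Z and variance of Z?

From Q = -8Z + 5.3: μ_Q = a·μ_Z + b, so μ_Z = (μ_Q − b)/a = (196.5 − 5.3)/(-8) = -23.9.
variance of Q = 71.2² = 5069.44.
variance of Q = a²·variance of Z, so variance of Z = 5069.44/(-8)² = 79.21.

μ_Z = -23.9, variance of Z = 79.21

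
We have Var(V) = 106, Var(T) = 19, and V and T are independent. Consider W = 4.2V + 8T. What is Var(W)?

Var(W) = 3085.84

Var(W) = a²·Var(V) + b²·Var(T) + 2ab·Cov[V, T] with a = 4.2, b = 8.
Independence gives Cov[V, T] = 0.
= 4.2²·106 + 8²·19 + 2·4.2·8·0
= 1869.84 + 1216 + 0 = 3085.84.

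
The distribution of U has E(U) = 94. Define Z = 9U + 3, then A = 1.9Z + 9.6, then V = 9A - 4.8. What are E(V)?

E(V) = 14599.5

E(Z) = 9·94 + 3 = 849.
E(A) = 1.9·849 + 9.6 = 1622.7.
E(V) = 9·1622.7 + (-4.8) = 14599.5.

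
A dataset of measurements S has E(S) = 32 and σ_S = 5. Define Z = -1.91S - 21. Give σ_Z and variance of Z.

Z = -1.91S - 21 is linear with a = -1.91, b = -21.
σ_Z = |a|·σ_S = |-1.91|·5 = 9.55.
variance of S = 5² = 25.
variance of Z = a²·variance of S = (-1.91)²·25 = 91.2025 (the additive constant -21 does not affect variance).

σ_Z = 9.55, variance of Z = 91.2025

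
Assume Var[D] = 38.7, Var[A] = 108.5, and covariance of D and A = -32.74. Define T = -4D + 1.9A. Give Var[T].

Var[T] = a²·Var[D] + b²·Var[A] + 2ab·covariance of D and A with a = -4, b = 1.9.
= (-4)²·38.7 + 1.9²·108.5 + 2·(-4)·1.9·(-32.74)
= 619.2 + 391.685 + 497.648 = 1508.533.

Var[T] = 1508.533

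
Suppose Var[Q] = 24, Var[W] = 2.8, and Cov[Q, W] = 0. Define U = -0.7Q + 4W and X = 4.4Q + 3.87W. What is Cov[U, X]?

By bilinearity, Cov[U, X] = ac·Var[Q] + bd·Var[W] + (ad+bc)·Cov[Q, W], with a=-0.7, b=4, c=4.4, d=3.87.
ac·Var[Q] = (-0.7)·4.4·24 = -73.92
bd·Var[W] = 4·3.87·2.8 = 43.344
(ad+bc)·Cov[Q, W] = (14.891)·0 = 0
Cov[U, X] = -73.92 + 43.344 + 0 = -30.576.

Cov[U, X] = -30.576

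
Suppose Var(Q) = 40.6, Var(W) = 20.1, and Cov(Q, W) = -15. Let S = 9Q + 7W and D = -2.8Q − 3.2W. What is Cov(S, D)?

By bilinearity, Cov(S, D) = ac·Var(Q) + bd·Var(W) + (ad+bc)·Cov(Q, W), with a=9, b=7, c=-2.8, d=-3.2.
ac·Var(Q) = 9·(-2.8)·40.6 = -1023.12
bd·Var(W) = 7·(-3.2)·20.1 = -450.24
(ad+bc)·Cov(Q, W) = (-48.4)·(-15) = 726
Cov(S, D) = -1023.12 + (-450.24) + 726 = -747.36.

Cov(S, D) = -747.36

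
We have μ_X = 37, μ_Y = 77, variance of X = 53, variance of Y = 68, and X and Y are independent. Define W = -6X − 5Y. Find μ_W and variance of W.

μ_W = (-6)·μ_X + (-5)·μ_Y = (-6)·37 + (-5)·77 = -607.
variance of W = a²·variance of X + b²·variance of Y + 2ab·Cov[X, Y] with a = -6, b = -5.
Independence gives Cov[X, Y] = 0.
= (-6)²·53 + (-5)²·68 + 2·(-6)·(-5)·0
= 1908 + 1700 + 0 = 3608.

μ_W = -607, variance of W = 3608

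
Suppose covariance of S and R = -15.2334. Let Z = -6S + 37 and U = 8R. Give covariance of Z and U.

covariance of Z and U = a·c·covariance of S and R = (-6)·8·(-15.2334) = 731.2032. Additive constants drop out.

covariance of Z and U = 731.2032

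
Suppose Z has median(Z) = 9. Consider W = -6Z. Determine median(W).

A linear map preserves order up to sign, so median(W) = a·median(Z) + b = (-6)·9 = -54.

median(W) = -54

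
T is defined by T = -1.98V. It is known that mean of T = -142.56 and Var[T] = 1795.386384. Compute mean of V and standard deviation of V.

From T = -1.98V: mean of T = a·mean of V + b, so mean of V = (mean of T − b)/a = (-142.56 − 0)/(-1.98) = 72.
standard deviation of T = √1795.386384 = 42.372.
standard deviation of T = |a|·standard deviation of V, so standard deviation of V = 42.372/|-1.98| = 21.4.

mean of V = 72, standard deviation of V = 21.4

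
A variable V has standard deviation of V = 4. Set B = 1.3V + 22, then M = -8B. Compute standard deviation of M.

standard deviation of M = 41.6

standard deviation of B = |1.3|·4 = 5.2.
standard deviation of M = |-8|·5.2 = 41.6.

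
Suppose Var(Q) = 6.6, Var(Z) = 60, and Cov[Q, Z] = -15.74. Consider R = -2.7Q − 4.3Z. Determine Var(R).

Var(R) = 792.0312

Var(R) = a²·Var(Q) + b²·Var(Z) + 2ab·Cov[Q, Z] with a = -2.7, b = -4.3.
= (-2.7)²·6.6 + (-4.3)²·60 + 2·(-2.7)·(-4.3)·(-15.74)
= 48.114 + 1109.4 + (-365.4828) = 792.0312.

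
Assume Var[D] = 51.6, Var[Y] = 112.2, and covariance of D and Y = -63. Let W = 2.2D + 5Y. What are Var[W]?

Var[W] = a²·Var[D] + b²·Var[Y] + 2ab·covariance of D and Y with a = 2.2, b = 5.
= 2.2²·51.6 + 5²·112.2 + 2·2.2·5·(-63)
= 249.744 + 2805 + (-1386) = 1668.744.

Var[W] = 1668.744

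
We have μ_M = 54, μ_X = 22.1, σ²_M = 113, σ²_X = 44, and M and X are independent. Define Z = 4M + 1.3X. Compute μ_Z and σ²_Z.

μ_Z = 244.73, σ²_Z = 1882.36

μ_Z = 4·μ_M + 1.3·μ_X = 4·54 + 1.3·22.1 = 244.73.
σ²_Z = a²·σ²_M + b²·σ²_X + 2ab·Cov[M, X] with a = 4, b = 1.3.
Independence gives Cov[M, X] = 0.
= 4²·113 + 1.3²·44 + 2·4·1.3·0
= 1808 + 74.36 + 0 = 1882.36.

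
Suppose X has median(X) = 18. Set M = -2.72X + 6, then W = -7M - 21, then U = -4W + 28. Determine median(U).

median(M) = (-2.72)·18 + 6 = -42.96.
median(W) = (-7)·(-42.96) + (-21) = 279.72.
median(U) = (-4)·279.72 + 28 = -1090.88.

median(U) = -1090.88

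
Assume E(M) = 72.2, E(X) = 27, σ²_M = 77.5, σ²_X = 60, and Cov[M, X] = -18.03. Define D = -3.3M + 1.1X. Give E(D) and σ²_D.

E(D) = (-3.3)·E(M) + 1.1·E(X) = (-3.3)·72.2 + 1.1·27 = -208.56.
σ²_D = a²·σ²_M + b²·σ²_X + 2ab·Cov[M, X] with a = -3.3, b = 1.1.
= (-3.3)²·77.5 + 1.1²·60 + 2·(-3.3)·1.1·(-18.03)
= 843.975 + 72.6 + 130.8978 = 1047.4728.

E(D) = -208.56, σ²_D = 1047.4728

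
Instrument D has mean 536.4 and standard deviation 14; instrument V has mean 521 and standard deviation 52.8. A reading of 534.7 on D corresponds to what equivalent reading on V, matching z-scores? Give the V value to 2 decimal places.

V = 514.59

z = (534.7 − 536.4)/14 ≈ -0.1214.
V = 521 + z·52.8 = 521 + (534.7 − 536.4)·52.8/14 ≈ 514.59.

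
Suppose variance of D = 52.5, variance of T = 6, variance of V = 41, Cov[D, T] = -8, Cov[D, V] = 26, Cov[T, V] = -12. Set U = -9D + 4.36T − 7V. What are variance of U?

variance of U = 11011.8776

variance of U = a²·variance of D + b²·variance of T + c²·variance of V + 2ab·Cov[D, T] + 2ac·Cov[D, V] + 2bc·Cov[T, V], with a = -9, b = 4.36, c = -7.
= 4252.5 + 114.0576 + 2009 + 627.84 + 3276 + 732.48
= 11011.8776.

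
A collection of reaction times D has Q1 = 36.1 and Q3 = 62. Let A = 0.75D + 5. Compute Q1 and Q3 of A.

a = 0.75 > 0: Q1(A) = a·Q1(D)+b = 32.075, Q3(A) = a·Q3(D)+b = 51.5.

Q1(A) = 32.075, Q3(A) = 51.5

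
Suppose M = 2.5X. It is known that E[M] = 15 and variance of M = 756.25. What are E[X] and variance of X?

From M = 2.5X: E[M] = a·E[X] + b, so E[X] = (E[M] − b)/a = (15 − 0)/2.5 = 6.
variance of M = a²·variance of X, so variance of X = 756.25/2.5² = 121.

E[X] = 6, variance of X = 121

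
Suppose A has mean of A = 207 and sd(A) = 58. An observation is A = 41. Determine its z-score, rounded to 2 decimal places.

z = (A − mean of A) / sd(A) = (41 − 207) / 58 ≈ -2.86.

z = -2.86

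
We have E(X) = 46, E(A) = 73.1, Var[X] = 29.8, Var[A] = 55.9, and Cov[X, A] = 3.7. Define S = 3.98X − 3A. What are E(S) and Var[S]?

E(S) = -36.22, Var[S] = 886.78792

E(S) = 3.98·E(X) + (-3)·E(A) = 3.98·46 + (-3)·73.1 = -36.22.
Var[S] = a²·Var[X] + b²·Var[A] + 2ab·Cov[X, A] with a = 3.98, b = -3.
= 3.98²·29.8 + (-3)²·55.9 + 2·3.98·(-3)·3.7
= 472.04392 + 503.1 + (-88.356) = 886.78792.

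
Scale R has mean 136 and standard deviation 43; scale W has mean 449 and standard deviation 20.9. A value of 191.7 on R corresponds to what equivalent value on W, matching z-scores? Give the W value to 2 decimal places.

z = (191.7 − 136)/43 ≈ 1.2953.
W = 449 + z·20.9 = 449 + (191.7 − 136)·20.9/43 ≈ 476.07.

W = 476.07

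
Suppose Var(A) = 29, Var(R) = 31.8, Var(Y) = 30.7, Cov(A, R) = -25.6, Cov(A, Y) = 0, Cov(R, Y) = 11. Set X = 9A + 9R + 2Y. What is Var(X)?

Var(X) = a²·Var(A) + b²·Var(R) + c²·Var(Y) + 2ab·Cov(A, R) + 2ac·Cov(A, Y) + 2bc·Cov(R, Y), with a = 9, b = 9, c = 2.
= 2349 + 2575.8 + 122.8 + (-4147.2) + 0 + 396
= 1296.4.

Var(X) = 1296.4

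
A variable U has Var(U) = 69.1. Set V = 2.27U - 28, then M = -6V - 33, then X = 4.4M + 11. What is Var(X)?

Var(X) = 248163.3342144

Var(V) = 2.27²·69.1 = 356.06539.
Var(M) = (-6)²·356.06539 = 12818.35404.
Var(X) = 4.4²·12818.35404 = 248163.3342144.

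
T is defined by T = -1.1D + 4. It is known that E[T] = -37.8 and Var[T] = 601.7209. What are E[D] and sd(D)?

E[D] = 38, sd(D) = 22.3

From T = -1.1D + 4: E[T] = a·E[D] + b, so E[D] = (E[T] − b)/a = (-37.8 − 4)/(-1.1) = 38.
sd(T) = √601.7209 = 24.53.
sd(T) = |a|·sd(D), so sd(D) = 24.53/|-1.1| = 22.3.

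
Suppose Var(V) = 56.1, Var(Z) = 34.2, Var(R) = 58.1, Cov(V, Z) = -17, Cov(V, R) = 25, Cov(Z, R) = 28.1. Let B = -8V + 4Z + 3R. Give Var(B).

Var(B) = a²·Var(V) + b²·Var(Z) + c²·Var(R) + 2ab·Cov(V, Z) + 2ac·Cov(V, R) + 2bc·Cov(Z, R), with a = -8, b = 4, c = 3.
= 3590.4 + 547.2 + 522.9 + 1088 + (-1200) + 674.4
= 5222.9.

Var(B) = 5222.9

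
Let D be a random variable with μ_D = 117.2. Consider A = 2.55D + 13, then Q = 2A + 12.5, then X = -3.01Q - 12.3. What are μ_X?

μ_A = 2.55·117.2 + 13 = 311.86.
μ_Q = 2·311.86 + 12.5 = 636.22.
μ_X = (-3.01)·636.22 + (-12.3) = -1927.3222.

μ_X = -1927.3222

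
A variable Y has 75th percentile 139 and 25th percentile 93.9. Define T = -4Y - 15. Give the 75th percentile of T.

Since a = -4 < 0 the transformation is decreasing, reversing order: the 75th percentile of T corresponds to the 25th percentile of Y.
So P_{75}(T) = a·P_{25}(Y) + b = (-4)·93.9 + (-15) = -390.6.

75th percentile of T = -390.6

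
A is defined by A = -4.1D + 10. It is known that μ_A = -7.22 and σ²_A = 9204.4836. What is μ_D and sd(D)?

From A = -4.1D + 10: μ_A = a·μ_D + b, so μ_D = (μ_A − b)/a = (-7.22 − 10)/(-4.1) = 4.2.
sd(A) = √9204.4836 = 95.94.
sd(A) = |a|·sd(D), so sd(D) = 95.94/|-4.1| = 23.4.

μ_D = 4.2, sd(D) = 23.4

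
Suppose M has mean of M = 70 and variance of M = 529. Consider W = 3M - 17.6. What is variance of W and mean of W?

W = 3M - 17.6 is linear with a = 3, b = -17.6.
variance of W = a²·variance of M = 3²·529 = 4761 (the additive constant -17.6 does not affect variance).
mean of W = a·mean of M + b = 3·70 + (-17.6) = 192.4.

variance of W = 4761, mean of W = 192.4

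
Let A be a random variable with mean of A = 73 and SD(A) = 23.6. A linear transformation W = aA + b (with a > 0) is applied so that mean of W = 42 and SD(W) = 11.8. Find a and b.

SD(W) = a·SD(A) (a > 0), so a = 11.8/23.6 = 0.5.
mean of W = a·mean of A + b, so b = 42 − 0.5·73 = 5.5.

a = 0.5, b = 5.5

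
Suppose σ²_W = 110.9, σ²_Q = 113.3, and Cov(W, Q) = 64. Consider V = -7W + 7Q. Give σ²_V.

σ²_V = a²·σ²_W + b²·σ²_Q + 2ab·Cov(W, Q) with a = -7, b = 7.
= (-7)²·110.9 + 7²·113.3 + 2·(-7)·7·64
= 5434.1 + 5551.7 + (-6272) = 4713.8.

σ²_V = 4713.8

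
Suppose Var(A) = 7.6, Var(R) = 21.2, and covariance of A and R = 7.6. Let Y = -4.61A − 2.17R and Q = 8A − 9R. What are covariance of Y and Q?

covariance of Y and Q = 317.136

By bilinearity, covariance of Y and Q = ac·Var(A) + bd·Var(R) + (ad+bc)·covariance of A and R, with a=-4.61, b=-2.17, c=8, d=-9.
ac·Var(A) = (-4.61)·8·7.6 = -280.288
bd·Var(R) = (-2.17)·(-9)·21.2 = 414.036
(ad+bc)·covariance of A and R = (24.13)·7.6 = 183.388
covariance of Y and Q = -280.288 + 414.036 + 183.388 = 317.136.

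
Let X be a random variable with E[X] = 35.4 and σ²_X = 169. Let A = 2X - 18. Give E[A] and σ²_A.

A = 2X - 18 is linear with a = 2, b = -18.
E[A] = a·E[X] + b = 2·35.4 + (-18) = 52.8.
σ²_A = a²·σ²_X = 2²·169 = 676 (the additive constant -18 does not affect variance).

E[A] = 52.8, σ²_A = 676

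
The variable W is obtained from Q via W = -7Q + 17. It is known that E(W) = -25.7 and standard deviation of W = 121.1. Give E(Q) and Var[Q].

E(Q) = 6.1, Var[Q] = 299.29

From W = -7Q + 17: E(W) = a·E(Q) + b, so E(Q) = (E(W) − b)/a = (-25.7 − 17)/(-7) = 6.1.
Var[W] = 121.1² = 14665.21.
Var[W] = a²·Var[Q], so Var[Q] = 14665.21/(-7)² = 299.29.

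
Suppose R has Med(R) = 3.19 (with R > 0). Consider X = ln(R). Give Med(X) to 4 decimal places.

Med(X) = 1.16

ln(R) is monotone on this domain, so Med(X) = ln(3.19) ≈ 1.16.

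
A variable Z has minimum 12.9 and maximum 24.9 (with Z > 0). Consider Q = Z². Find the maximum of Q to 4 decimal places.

Z² is increasing on this domain, so max(Q) comes from max(Z) = 24.9: max(Q) = square(24.9) = 620.01.

max(Q) = 620.01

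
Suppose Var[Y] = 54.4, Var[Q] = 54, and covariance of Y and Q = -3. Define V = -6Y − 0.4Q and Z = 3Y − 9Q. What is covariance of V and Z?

By bilinearity, covariance of V and Z = ac·Var[Y] + bd·Var[Q] + (ad+bc)·covariance of Y and Q, with a=-6, b=-0.4, c=3, d=-9.
ac·Var[Y] = (-6)·3·54.4 = -979.2
bd·Var[Q] = (-0.4)·(-9)·54 = 194.4
(ad+bc)·covariance of Y and Q = (52.8)·(-3) = -158.4
covariance of V and Z = -979.2 + 194.4 + (-158.4) = -943.2.

covariance of V and Z = -943.2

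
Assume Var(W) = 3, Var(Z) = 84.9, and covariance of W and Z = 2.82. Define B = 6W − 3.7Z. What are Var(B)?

Var(B) = a²·Var(W) + b²·Var(Z) + 2ab·covariance of W and Z with a = 6, b = -3.7.
= 6²·3 + (-3.7)²·84.9 + 2·6·(-3.7)·2.82
= 108 + 1162.281 + (-125.208) = 1145.073.

Var(B) = 1145.073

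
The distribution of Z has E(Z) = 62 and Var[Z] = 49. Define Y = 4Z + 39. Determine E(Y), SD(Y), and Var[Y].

Y = 4Z + 39 is linear with a = 4, b = 39.
E(Y) = a·E(Z) + b = 4·62 + 39 = 287.
SD(Z) = √49 = 7.
SD(Y) = |a|·SD(Z) = |4|·7 = 28.
Var[Y] = a²·Var[Z] = 4²·49 = 784 (the additive constant 39 does not affect variance).

E(Y) = 287, SD(Y) = 28, Var[Y] = 784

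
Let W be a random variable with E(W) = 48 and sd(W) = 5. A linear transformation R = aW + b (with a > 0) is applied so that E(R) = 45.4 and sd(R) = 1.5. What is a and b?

sd(R) = a·sd(W) (a > 0), so a = 1.5/5 = 0.3.
E(R) = a·E(W) + b, so b = 45.4 − 0.3·48 = 31.

a = 0.3, b = 31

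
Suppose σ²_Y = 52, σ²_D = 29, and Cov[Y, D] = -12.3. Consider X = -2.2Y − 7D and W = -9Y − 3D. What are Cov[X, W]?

Cov[X, W] = 782.52

By bilinearity, Cov[X, W] = ac·σ²_Y + bd·σ²_D + (ad+bc)·Cov[Y, D], with a=-2.2, b=-7, c=-9, d=-3.
ac·σ²_Y = (-2.2)·(-9)·52 = 1029.6
bd·σ²_D = (-7)·(-3)·29 = 609
(ad+bc)·Cov[Y, D] = (69.6)·(-12.3) = -856.08
Cov[X, W] = 1029.6 + 609 + (-856.08) = 782.52.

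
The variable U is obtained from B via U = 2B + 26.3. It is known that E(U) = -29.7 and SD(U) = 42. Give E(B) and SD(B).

E(B) = -28, SD(B) = 21

From U = 2B + 26.3: E(U) = a·E(B) + b, so E(B) = (E(U) − b)/a = (-29.7 − 26.3)/2 = -28.
SD(U) = |a|·SD(B), so SD(B) = 42/|2| = 21.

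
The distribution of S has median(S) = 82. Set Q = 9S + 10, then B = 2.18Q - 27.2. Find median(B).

median(Q) = 9·82 + 10 = 748.
median(B) = 2.18·748 + (-27.2) = 1603.44.

median(B) = 1603.44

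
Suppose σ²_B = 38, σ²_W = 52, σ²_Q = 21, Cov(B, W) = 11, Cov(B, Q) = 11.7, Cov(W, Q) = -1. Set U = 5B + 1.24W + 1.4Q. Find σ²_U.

σ²_U = a²·σ²_B + b²·σ²_W + c²·σ²_Q + 2ab·Cov(B, W) + 2ac·Cov(B, Q) + 2bc·Cov(W, Q), with a = 5, b = 1.24, c = 1.4.
= 950 + 79.9552 + 41.16 + 136.4 + 163.8 + (-3.472)
= 1367.8432.

σ²_U = 1367.8432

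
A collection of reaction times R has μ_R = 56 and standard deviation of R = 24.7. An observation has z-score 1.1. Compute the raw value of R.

R = μ_R + z·standard deviation of R = 56 + 1.1·24.7 = 83.17.

R = 83.17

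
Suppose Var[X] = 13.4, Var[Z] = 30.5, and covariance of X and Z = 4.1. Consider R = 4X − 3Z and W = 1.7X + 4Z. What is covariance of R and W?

covariance of R and W = -230.19

By bilinearity, covariance of R and W = ac·Var[X] + bd·Var[Z] + (ad+bc)·covariance of X and Z, with a=4, b=-3, c=1.7, d=4.
ac·Var[X] = 4·1.7·13.4 = 91.12
bd·Var[Z] = (-3)·4·30.5 = -366
(ad+bc)·covariance of X and Z = (10.9)·4.1 = 44.69
covariance of R and W = 91.12 + (-366) + 44.69 = -230.19.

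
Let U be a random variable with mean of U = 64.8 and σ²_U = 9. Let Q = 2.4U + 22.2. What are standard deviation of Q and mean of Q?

standard deviation of Q = 7.2, mean of Q = 177.72

Q = 2.4U + 22.2 is linear with a = 2.4, b = 22.2.
standard deviation of U = √9 = 3.
standard deviation of Q = |a|·standard deviation of U = |2.4|·3 = 7.2.
mean of Q = a·mean of U + b = 2.4·64.8 + 22.2 = 177.72.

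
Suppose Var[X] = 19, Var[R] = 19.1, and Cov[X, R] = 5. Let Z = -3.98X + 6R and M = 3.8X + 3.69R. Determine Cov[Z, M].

Cov[Z, M] = 176.087

By bilinearity, Cov[Z, M] = ac·Var[X] + bd·Var[R] + (ad+bc)·Cov[X, R], with a=-3.98, b=6, c=3.8, d=3.69.
ac·Var[X] = (-3.98)·3.8·19 = -287.356
bd·Var[R] = 6·3.69·19.1 = 422.874
(ad+bc)·Cov[X, R] = (8.1138)·5 = 40.569
Cov[Z, M] = -287.356 + 422.874 + 40.569 = 176.087.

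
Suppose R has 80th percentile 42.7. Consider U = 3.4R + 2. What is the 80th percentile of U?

80th percentile of U = 147.18

Since a = 3.4 > 0 the transformation is increasing, so the 80th percentile of U = a·(P_{80} of R) + b = 3.4·42.7 + 2 = 147.18.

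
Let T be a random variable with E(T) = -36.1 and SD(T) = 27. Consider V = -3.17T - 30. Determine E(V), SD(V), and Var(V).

E(V) = 84.437, SD(V) = 85.59, Var(V) = 7325.6481

V = -3.17T - 30 is linear with a = -3.17, b = -30.
E(V) = a·E(T) + b = (-3.17)·(-36.1) + (-30) = 84.437.
SD(V) = |a|·SD(T) = |-3.17|·27 = 85.59.
Var(T) = 27² = 729.
Var(V) = a²·Var(T) = (-3.17)²·729 = 7325.6481 (the additive constant -30 does not affect variance).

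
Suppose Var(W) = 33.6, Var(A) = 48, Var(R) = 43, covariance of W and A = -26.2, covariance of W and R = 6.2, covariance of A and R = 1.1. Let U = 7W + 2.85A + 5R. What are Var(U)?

Var(U) = 2531.25

Var(U) = a²·Var(W) + b²·Var(A) + c²·Var(R) + 2ab·covariance of W and A + 2ac·covariance of W and R + 2bc·covariance of A and R, with a = 7, b = 2.85, c = 5.
= 1646.4 + 389.88 + 1075 + (-1045.38) + 434 + 31.35
= 2531.25.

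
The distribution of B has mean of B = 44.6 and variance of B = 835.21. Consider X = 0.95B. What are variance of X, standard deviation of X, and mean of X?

X = 0.95B is linear with a = 0.95, b = 0.
variance of X = a²·variance of B = 0.95²·835.21 = 753.777025.
standard deviation of B = √835.21 = 28.9.
standard deviation of X = |a|·standard deviation of B = |0.95|·28.9 = 27.455.
mean of X = a·mean of B + b = 0.95·44.6 = 42.37.

variance of X = 753.777025, standard deviation of X = 27.455, mean of X = 42.37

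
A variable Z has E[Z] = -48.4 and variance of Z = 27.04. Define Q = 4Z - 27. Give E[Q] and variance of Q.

Q = 4Z - 27 is linear with a = 4, b = -27.
E[Q] = a·E[Z] + b = 4·(-48.4) + (-27) = -220.6.
variance of Q = a²·variance of Z = 4²·27.04 = 432.64 (the additive constant -27 does not affect variance).

E[Q] = -220.6, variance of Q = 432.64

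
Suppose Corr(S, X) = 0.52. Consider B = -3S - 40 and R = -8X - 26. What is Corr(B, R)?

Corr(B, R) = 0.52

Linear rescalings preserve correlation up to sign; here the slopes -3 and -8 have the same sign, so Corr(B, R) = Corr(S, X) = 0.52.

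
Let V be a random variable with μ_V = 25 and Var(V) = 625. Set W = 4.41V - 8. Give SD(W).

SD(W) = 110.25

W = 4.41V - 8 is linear with a = 4.41, b = -8.
SD(V) = √625 = 25.
SD(W) = |a|·SD(V) = |4.41|·25 = 110.25.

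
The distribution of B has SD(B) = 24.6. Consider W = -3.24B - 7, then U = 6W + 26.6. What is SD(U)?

SD(U) = 478.224

SD(W) = |-3.24|·24.6 = 79.704.
SD(U) = |6|·79.704 = 478.224.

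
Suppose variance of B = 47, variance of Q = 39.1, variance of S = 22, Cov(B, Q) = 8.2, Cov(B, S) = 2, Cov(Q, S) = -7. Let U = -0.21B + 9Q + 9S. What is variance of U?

variance of U = a²·variance of B + b²·variance of Q + c²·variance of S + 2ab·Cov(B, Q) + 2ac·Cov(B, S) + 2bc·Cov(Q, S), with a = -0.21, b = 9, c = 9.
= 2.0727 + 3167.1 + 1782 + (-30.996) + (-7.56) + (-1134)
= 3778.6167.

variance of U = 3778.6167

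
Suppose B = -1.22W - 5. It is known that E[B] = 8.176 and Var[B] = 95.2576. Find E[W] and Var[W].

E[W] = -10.8, Var[W] = 64

From B = -1.22W - 5: E[B] = a·E[W] + b, so E[W] = (E[B] − b)/a = (8.176 − (-5))/(-1.22) = -10.8.
Var[B] = a²·Var[W], so Var[W] = 95.2576/(-1.22)² = 64.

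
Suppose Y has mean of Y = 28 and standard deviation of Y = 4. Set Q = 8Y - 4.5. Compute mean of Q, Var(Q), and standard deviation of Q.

Q = 8Y - 4.5 is linear with a = 8, b = -4.5.
mean of Q = a·mean of Y + b = 8·28 + (-4.5) = 219.5.
Var(Y) = 4² = 16.
Var(Q) = a²·Var(Y) = 8²·16 = 1024 (the additive constant -4.5 does not affect variance).
standard deviation of Q = |a|·standard deviation of Y = |8|·4 = 32.

mean of Q = 219.5, Var(Q) = 1024, standard deviation of Q = 32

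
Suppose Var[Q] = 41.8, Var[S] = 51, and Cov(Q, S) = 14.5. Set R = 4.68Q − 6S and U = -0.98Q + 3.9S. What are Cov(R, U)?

Cov(R, U) = -1035.19752

By bilinearity, Cov(R, U) = ac·Var[Q] + bd·Var[S] + (ad+bc)·Cov(Q, S), with a=4.68, b=-6, c=-0.98, d=3.9.
ac·Var[Q] = 4.68·(-0.98)·41.8 = -191.71152
bd·Var[S] = (-6)·3.9·51 = -1193.4
(ad+bc)·Cov(Q, S) = (24.132)·14.5 = 349.914
Cov(R, U) = -191.71152 + (-1193.4) + 349.914 = -1035.19752.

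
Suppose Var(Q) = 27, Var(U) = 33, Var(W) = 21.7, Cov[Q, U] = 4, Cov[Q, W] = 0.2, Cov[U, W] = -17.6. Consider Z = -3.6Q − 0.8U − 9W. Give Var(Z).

Var(Z) = 1911.3

Var(Z) = a²·Var(Q) + b²·Var(U) + c²·Var(W) + 2ab·Cov[Q, U] + 2ac·Cov[Q, W] + 2bc·Cov[U, W], with a = -3.6, b = -0.8, c = -9.
= 349.92 + 21.12 + 1757.7 + 23.04 + 12.96 + (-253.44)
= 1911.3.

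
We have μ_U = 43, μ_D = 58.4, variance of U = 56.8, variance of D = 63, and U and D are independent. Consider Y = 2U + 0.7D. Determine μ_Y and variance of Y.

μ_Y = 126.88, variance of Y = 258.07

μ_Y = 2·μ_U + 0.7·μ_D = 2·43 + 0.7·58.4 = 126.88.
variance of Y = a²·variance of U + b²·variance of D + 2ab·Cov[U, D] with a = 2, b = 0.7.
Independence gives Cov[U, D] = 0.
= 2²·56.8 + 0.7²·63 + 2·2·0.7·0
= 227.2 + 30.87 + 0 = 258.07.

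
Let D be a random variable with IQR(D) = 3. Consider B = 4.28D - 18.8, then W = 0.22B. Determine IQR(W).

IQR(W) = 2.8248

IQR(B) = |4.28|·3 = 12.84.
IQR(W) = |0.22|·12.84 = 2.8248.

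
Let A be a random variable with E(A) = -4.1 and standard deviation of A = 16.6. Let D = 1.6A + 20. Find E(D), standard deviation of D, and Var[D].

D = 1.6A + 20 is linear with a = 1.6, b = 20.
E(D) = a·E(A) + b = 1.6·(-4.1) + 20 = 13.44.
standard deviation of D = |a|·standard deviation of A = |1.6|·16.6 = 26.56.
Var[A] = 16.6² = 275.56.
Var[D] = a²·Var[A] = 1.6²·275.56 = 705.4336 (the additive constant 20 does not affect variance).

E(D) = 13.44, standard deviation of D = 26.56, Var[D] = 705.4336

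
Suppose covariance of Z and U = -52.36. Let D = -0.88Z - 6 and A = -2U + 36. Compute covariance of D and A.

covariance of D and A = a·c·covariance of Z and U = (-0.88)·(-2)·(-52.36) = -92.1536. Additive constants drop out.

covariance of D and A = -92.1536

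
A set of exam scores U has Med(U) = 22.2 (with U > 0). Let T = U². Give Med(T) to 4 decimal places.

Med(T) = 492.84

U² is monotone on this domain, so Med(T) = square(22.2) = 492.84.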